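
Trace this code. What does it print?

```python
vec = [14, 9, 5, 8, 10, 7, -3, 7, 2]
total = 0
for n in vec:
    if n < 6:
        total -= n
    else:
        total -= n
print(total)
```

n=14: not <6, total = 0-14 = -14
n=9: not <6, total = (-14)-9 = -23
n=5: <6, total = (-23)-5 = -28
n=8: not <6, total = (-28)-8 = -36
n=10: not <6, total = (-36)-10 = -46
n=7: not <6, total = (-46)-7 = -53
n=-3: <6, total = (-53)-(-3) = -50
n=7: not <6, total = (-50)-7 = -57
n=2: <6, total = (-57)-2 = -59

-59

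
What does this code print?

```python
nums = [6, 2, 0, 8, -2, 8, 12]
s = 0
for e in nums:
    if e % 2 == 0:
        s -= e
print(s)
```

e=6: even, s = 0-6 = -6
e=2: even, s = (-6)-2 = -8
e=0: even, s = (-8)-0 = -8
e=8: even, s = (-8)-8 = -16
e=-2: even, s = (-16)-(-2) = -14
e=8: even, s = (-14)-8 = -22
e=12: even, s = (-22)-12 = -34

-34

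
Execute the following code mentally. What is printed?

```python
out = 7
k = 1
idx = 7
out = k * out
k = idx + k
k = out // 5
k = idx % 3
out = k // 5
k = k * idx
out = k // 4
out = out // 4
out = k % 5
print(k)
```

out = 1*7 = 7
k = 7+1 = 8
k = 7//5 = 1
k = 7%3 = 1
out = 1//5 = 0
k = 1*7 = 7
out = 7//4 = 1
out = 1//4 = 0
out = 7%5 = 2

7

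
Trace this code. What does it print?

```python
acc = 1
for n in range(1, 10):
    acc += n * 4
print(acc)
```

n=1: acc = 1+1*4 = 5
n=2: acc = 5+2*4 = 13
n=3: acc = 13+3*4 = 25
n=4: acc = 25+4*4 = 41
n=5: acc = 41+5*4 = 61
n=6: acc = 61+6*4 = 85
n=7: acc = 85+7*4 = 113
n=8: acc = 113+8*4 = 145
n=9: acc = 145+9*4 = 181

181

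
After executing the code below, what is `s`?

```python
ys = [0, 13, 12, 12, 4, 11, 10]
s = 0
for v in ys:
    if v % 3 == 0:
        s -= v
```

v=0: %3==0, s = 0-0 = 0
v=13: not %3==0
v=12: %3==0, s = 0-12 = -12
v=12: %3==0, s = (-12)-12 = -24
v=4: not %3==0
v=11: not %3==0
v=10: not %3==0

-24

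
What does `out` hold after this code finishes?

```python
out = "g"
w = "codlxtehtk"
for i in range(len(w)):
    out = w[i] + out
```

i=0: prepend 'c' → 'cg'
i=1: prepend 'o' → 'ocg'
i=2: prepend 'd' → 'docg'
i=3: prepend 'l' → 'ldocg'
i=4: prepend 'x' → 'xldocg'
i=5: prepend 't' → 'txldocg'
i=6: prepend 'e' → 'etxldocg'
i=7: prepend 'h' → 'hetxldocg'
i=8: prepend 't' → 'thetxldocg'
i=9: prepend 'k' → 'kthetxldocg'

'kthetxldocg'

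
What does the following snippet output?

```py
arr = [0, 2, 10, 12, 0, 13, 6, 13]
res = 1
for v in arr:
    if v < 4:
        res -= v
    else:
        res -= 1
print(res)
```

v=0: <4, res = 1-0 = 1
v=2: <4, res = 1-2 = -1
v=10: not <4, res = (-1)-1 = -2
v=12: not <4, res = (-2)-1 = -3
v=0: <4, res = (-3)-0 = -3
v=13: not <4, res = (-3)-1 = -4
v=6: not <4, res = (-4)-1 = -5
v=13: not <4, res = (-5)-1 = -6

-6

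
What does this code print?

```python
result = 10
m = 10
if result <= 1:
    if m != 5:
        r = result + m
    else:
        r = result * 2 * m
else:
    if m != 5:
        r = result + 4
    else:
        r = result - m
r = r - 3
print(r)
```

11

result=10, m=10
result <= 1 is False; m != 5 is True
→ r = result + 4 = 14
r = 14-3 = 11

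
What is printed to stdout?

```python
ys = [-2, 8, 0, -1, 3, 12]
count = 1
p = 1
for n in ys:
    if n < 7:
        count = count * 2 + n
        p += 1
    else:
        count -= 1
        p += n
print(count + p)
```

17

n=-2: <7, count = 1*2+(-2) = 0; p=2
n=8: not <7, count = 0-1 = -1; p=10
n=0: <7, count = (-1)*2+0 = -2; p=11
n=-1: <7, count = (-2)*2+(-1) = -5; p=12
n=3: <7, count = (-5)*2+3 = -7; p=13
n=12: not <7, count = (-7)-1 = -8; p=25
count+p = (-8)+25 = 17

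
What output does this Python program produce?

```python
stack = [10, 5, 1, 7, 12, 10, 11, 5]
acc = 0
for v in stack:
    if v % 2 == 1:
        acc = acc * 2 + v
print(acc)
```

143

v=10: not odd
v=5: odd, acc = 0*2+5 = 5
v=1: odd, acc = 5*2+1 = 11
v=7: odd, acc = 11*2+7 = 29
v=12: not odd
v=10: not odd
v=11: odd, acc = 29*2+11 = 69
v=5: odd, acc = 69*2+5 = 143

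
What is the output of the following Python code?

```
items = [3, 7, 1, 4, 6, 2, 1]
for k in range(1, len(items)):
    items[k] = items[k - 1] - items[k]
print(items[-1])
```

-18

k=1: items[1] = 3-7 = -4 → [3, -4, 1, 4, 6, 2, 1]
k=2: items[2] = (-4)-1 = -5 → [3, -4, -5, 4, 6, 2, 1]
k=3: items[3] = (-5)-4 = -9 → [3, -4, -5, -9, 6, 2, 1]
k=4: items[4] = (-9)-6 = -15 → [3, -4, -5, -9, -15, 2, 1]
k=5: items[5] = (-15)-2 = -17 → [3, -4, -5, -9, -15, -17, 1]
k=6: items[6] = (-17)-1 = -18 → [3, -4, -5, -9, -15, -17, -18]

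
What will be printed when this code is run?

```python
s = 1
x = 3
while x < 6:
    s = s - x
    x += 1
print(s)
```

-11

x=3: s = 1-3 = -2
x=4: s = (-2)-4 = -6
x=5: s = (-6)-5 = -11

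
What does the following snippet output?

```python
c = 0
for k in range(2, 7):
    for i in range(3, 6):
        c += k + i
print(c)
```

120

k=2,i=3: c = 0+5 = 5
k=2,i=4: c = 5+6 = 11
k=2,i=5: c = 11+7 = 18
k=3,i=3: c = 18+6 = 24
k=3,i=4: c = 24+7 = 31
k=3,i=5: c = 31+8 = 39
k=4,i=3: c = 39+7 = 46
k=4,i=4: c = 46+8 = 54
k=4,i=5: c = 54+9 = 63
k=5,i=3: c = 63+8 = 71
k=5,i=4: c = 71+9 = 80
k=5,i=5: c = 80+10 = 90
k=6,i=3: c = 90+9 = 99
k=6,i=4: c = 99+10 = 109
k=6,i=5: c = 109+11 = 120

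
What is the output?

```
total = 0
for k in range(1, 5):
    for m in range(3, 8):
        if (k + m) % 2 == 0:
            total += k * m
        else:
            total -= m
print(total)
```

70

k=1,m=3: even sum, total = 0+3 = 3
k=1,m=4: odd sum, total = 3-4 = -1
k=1,m=5: even sum, total = (-1)+5 = 4
k=1,m=6: odd sum, total = 4-6 = -2
k=1,m=7: even sum, total = (-2)+7 = 5
k=2,m=3: odd sum, total = 5-3 = 2
k=2,m=4: even sum, total = 2+8 = 10
k=2,m=5: odd sum, total = 10-5 = 5
k=2,m=6: even sum, total = 5+12 = 17
k=2,m=7: odd sum, total = 17-7 = 10
k=3,m=3: even sum, total = 10+9 = 19
k=3,m=4: odd sum, total = 19-4 = 15
k=3,m=5: even sum, total = 15+15 = 30
k=3,m=6: odd sum, total = 30-6 = 24
k=3,m=7: even sum, total = 24+21 = 45
k=4,m=3: odd sum, total = 45-3 = 42
k=4,m=4: even sum, total = 42+16 = 58
k=4,m=5: odd sum, total = 58-5 = 53
k=4,m=6: even sum, total = 53+24 = 77
k=4,m=7: odd sum, total = 77-7 = 70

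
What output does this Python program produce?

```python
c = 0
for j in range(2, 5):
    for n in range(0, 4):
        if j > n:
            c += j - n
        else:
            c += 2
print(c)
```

j=2,n=0: 2>0, c = 0+2 = 2
j=2,n=1: 2>1, c = 2+1 = 3
j=2,n=2: not 2>2, c = 3+2 = 5
j=2,n=3: not 2>3, c = 5+2 = 7
j=3,n=0: 3>0, c = 7+3 = 10
j=3,n=1: 3>1, c = 10+2 = 12
j=3,n=2: 3>2, c = 12+1 = 13
j=3,n=3: not 3>3, c = 13+2 = 15
j=4,n=0: 4>0, c = 15+4 = 19
j=4,n=1: 4>1, c = 19+3 = 22
j=4,n=2: 4>2, c = 22+2 = 24
j=4,n=3: 4>3, c = 24+1 = 25

25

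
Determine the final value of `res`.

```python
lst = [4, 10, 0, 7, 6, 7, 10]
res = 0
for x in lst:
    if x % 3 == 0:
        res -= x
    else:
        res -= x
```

x=4: not %3==0, res = 0-4 = -4
x=10: not %3==0, res = (-4)-10 = -14
x=0: %3==0, res = (-14)-0 = -14
x=7: not %3==0, res = (-14)-7 = -21
x=6: %3==0, res = (-21)-6 = -27
x=7: not %3==0, res = (-27)-7 = -34
x=10: not %3==0, res = (-34)-10 = -44

-44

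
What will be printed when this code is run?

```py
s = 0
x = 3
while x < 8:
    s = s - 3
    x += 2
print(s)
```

x=3: s = 0-3 = -3
x=5: s = (-3)-3 = -6
x=7: s = (-6)-3 = -9

-9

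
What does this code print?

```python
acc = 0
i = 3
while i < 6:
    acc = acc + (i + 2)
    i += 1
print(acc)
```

18

i=3: acc = 0+5 = 5
i=4: acc = 5+6 = 11
i=5: acc = 11+7 = 18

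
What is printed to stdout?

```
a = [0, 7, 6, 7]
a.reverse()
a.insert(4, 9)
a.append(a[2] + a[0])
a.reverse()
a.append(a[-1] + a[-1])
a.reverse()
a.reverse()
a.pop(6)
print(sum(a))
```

43

reverse → [7, 6, 7, 0]
insert 9 at 4 → [7, 6, 7, 0, 9]
append a[2]+a[0] = 7+7 = 14 → [7, 6, 7, 0, 9, 14]
reverse → [14, 9, 0, 7, 6, 7]
append a[-1]+a[-1] = 7+7 = 14 → [14, 9, 0, 7, 6, 7, 14]
reverse → [14, 7, 6, 7, 0, 9, 14]
reverse → [14, 9, 0, 7, 6, 7, 14]
pop(6) removes 14 → [14, 9, 0, 7, 6, 7]
sum = 43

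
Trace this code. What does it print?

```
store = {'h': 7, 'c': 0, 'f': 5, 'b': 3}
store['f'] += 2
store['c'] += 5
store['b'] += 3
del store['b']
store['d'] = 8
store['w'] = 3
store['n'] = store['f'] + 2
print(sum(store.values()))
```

39

store['f'] = 5+2 = 7 → {'h': 7, 'c': 0, 'f': 7, 'b': 3}
store['c'] = 0+5 = 5 → {'h': 7, 'c': 5, 'f': 7, 'b': 3}
store['b'] = 3+3 = 6 → {'h': 7, 'c': 5, 'f': 7, 'b': 6}
del 'b' → {'h': 7, 'c': 5, 'f': 7}
store['d'] = 8 → {'h': 7, 'c': 5, 'f': 7, 'd': 8}
store['w'] = 3 → {'h': 7, 'c': 5, 'f': 7, 'd': 8, 'w': 3}
store['n'] = store['f']+2 = 9 → {'h': 7, 'c': 5, 'f': 7, 'd': 8, 'w': 3, 'n': 9}
sum of values = 39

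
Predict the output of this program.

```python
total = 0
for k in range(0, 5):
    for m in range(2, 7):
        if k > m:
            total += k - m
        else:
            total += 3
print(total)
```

70

k=0,m=2: not 0>2, total = 0+3 = 3
k=0,m=3: not 0>3, total = 3+3 = 6
k=0,m=4: not 0>4, total = 6+3 = 9
k=0,m=5: not 0>5, total = 9+3 = 12
k=0,m=6: not 0>6, total = 12+3 = 15
k=1,m=2: not 1>2, total = 15+3 = 18
k=1,m=3: not 1>3, total = 18+3 = 21
k=1,m=4: not 1>4, total = 21+3 = 24
k=1,m=5: not 1>5, total = 24+3 = 27
k=1,m=6: not 1>6, total = 27+3 = 30
k=2,m=2: not 2>2, total = 30+3 = 33
k=2,m=3: not 2>3, total = 33+3 = 36
k=2,m=4: not 2>4, total = 36+3 = 39
k=2,m=5: not 2>5, total = 39+3 = 42
k=2,m=6: not 2>6, total = 42+3 = 45
k=3,m=2: 3>2, total = 45+1 = 46
k=3,m=3: not 3>3, total = 46+3 = 49
k=3,m=4: not 3>4, total = 49+3 = 52
k=3,m=5: not 3>5, total = 52+3 = 55
k=3,m=6: not 3>6, total = 55+3 = 58
k=4,m=2: 4>2, total = 58+2 = 60
k=4,m=3: 4>3, total = 60+1 = 61
k=4,m=4: not 4>4, total = 61+3 = 64
k=4,m=5: not 4>5, total = 64+3 = 67
k=4,m=6: not 4>6, total = 67+3 = 70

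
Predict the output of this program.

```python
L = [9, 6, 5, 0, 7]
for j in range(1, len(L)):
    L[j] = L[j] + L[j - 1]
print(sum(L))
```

j=1: L[1] = 6+9 = 15 → [9, 15, 5, 0, 7]
j=2: L[2] = 5+15 = 20 → [9, 15, 20, 0, 7]
j=3: L[3] = 0+20 = 20 → [9, 15, 20, 20, 7]
j=4: L[4] = 7+20 = 27 → [9, 15, 20, 20, 27]
sum = 91

91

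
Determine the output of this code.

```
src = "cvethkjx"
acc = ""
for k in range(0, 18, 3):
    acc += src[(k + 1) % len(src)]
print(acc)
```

vhxekc

k=0: add src[1]='v' → 'v'
k=3: add src[4]='h' → 'vh'
k=6: add src[7]='x' → 'vhx'
k=9: add src[2]='e' → 'vhxe'
k=12: add src[5]='k' → 'vhxek'
k=15: add src[0]='c' → 'vhxekc'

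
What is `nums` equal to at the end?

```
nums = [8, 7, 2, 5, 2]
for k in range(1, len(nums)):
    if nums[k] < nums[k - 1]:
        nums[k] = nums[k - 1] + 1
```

[8, 9, 10, 11, 12]

k=1: 7<8, nums[1] = 8+1 = 9 → [8, 9, 2, 5, 2]
k=2: 2<9, nums[2] = 9+1 = 10 → [8, 9, 10, 5, 2]
k=3: 5<10, nums[3] = 10+1 = 11 → [8, 9, 10, 11, 2]
k=4: 2<11, nums[4] = 11+1 = 12 → [8, 9, 10, 11, 12]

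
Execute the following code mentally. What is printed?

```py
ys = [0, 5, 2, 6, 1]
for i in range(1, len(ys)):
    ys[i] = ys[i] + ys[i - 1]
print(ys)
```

i=1: ys[1] = 5+0 = 5 → [0, 5, 2, 6, 1]
i=2: ys[2] = 2+5 = 7 → [0, 5, 7, 6, 1]
i=3: ys[3] = 6+7 = 13 → [0, 5, 7, 13, 1]
i=4: ys[4] = 1+13 = 14 → [0, 5, 7, 13, 14]

[0, 5, 7, 13, 14]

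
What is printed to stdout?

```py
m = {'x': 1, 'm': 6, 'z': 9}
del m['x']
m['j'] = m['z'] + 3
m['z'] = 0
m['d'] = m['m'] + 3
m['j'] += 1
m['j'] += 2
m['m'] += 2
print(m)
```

{'m': 8, 'z': 0, 'j': 15, 'd': 9}

del 'x' → {'m': 6, 'z': 9}
m['j'] = m['z']+3 = 12 → {'m': 6, 'z': 9, 'j': 12}
m['z'] = 0 → {'m': 6, 'z': 0, 'j': 12}
m['d'] = m['m']+3 = 9 → {'m': 6, 'z': 0, 'j': 12, 'd': 9}
m['j'] = 12+1 = 13 → {'m': 6, 'z': 0, 'j': 13, 'd': 9}
m['j'] = 13+2 = 15 → {'m': 6, 'z': 0, 'j': 15, 'd': 9}
m['m'] = 6+2 = 8 → {'m': 8, 'z': 0, 'j': 15, 'd': 9}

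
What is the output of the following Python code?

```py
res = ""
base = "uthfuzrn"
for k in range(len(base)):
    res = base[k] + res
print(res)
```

k=0: prepend 'u' → 'u'
k=1: prepend 't' → 'tu'
k=2: prepend 'h' → 'htu'
k=3: prepend 'f' → 'fhtu'
k=4: prepend 'u' → 'ufhtu'
k=5: prepend 'z' → 'zufhtu'
k=6: prepend 'r' → 'rzufhtu'
k=7: prepend 'n' → 'nrzufhtu'

nrzufhtu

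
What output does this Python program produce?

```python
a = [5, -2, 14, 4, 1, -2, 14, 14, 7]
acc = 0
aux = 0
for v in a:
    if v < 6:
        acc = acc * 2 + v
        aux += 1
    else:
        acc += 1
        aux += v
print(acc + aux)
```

145

v=5: <6, acc = 0*2+5 = 5; aux=1
v=-2: <6, acc = 5*2+(-2) = 8; aux=2
v=14: not <6, acc = 8+1 = 9; aux=16
v=4: <6, acc = 9*2+4 = 22; aux=17
v=1: <6, acc = 22*2+1 = 45; aux=18
v=-2: <6, acc = 45*2+(-2) = 88; aux=19
v=14: not <6, acc = 88+1 = 89; aux=33
v=14: not <6, acc = 89+1 = 90; aux=47
v=7: not <6, acc = 90+1 = 91; aux=54
acc+aux = 91+54 = 145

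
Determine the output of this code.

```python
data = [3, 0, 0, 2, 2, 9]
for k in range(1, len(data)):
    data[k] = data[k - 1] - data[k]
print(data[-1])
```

k=1: data[1] = 3-0 = 3 → [3, 3, 0, 2, 2, 9]
k=2: data[2] = 3-0 = 3 → [3, 3, 3, 2, 2, 9]
k=3: data[3] = 3-2 = 1 → [3, 3, 3, 1, 2, 9]
k=4: data[4] = 1-2 = -1 → [3, 3, 3, 1, -1, 9]
k=5: data[5] = (-1)-9 = -10 → [3, 3, 3, 1, -1, -10]

-10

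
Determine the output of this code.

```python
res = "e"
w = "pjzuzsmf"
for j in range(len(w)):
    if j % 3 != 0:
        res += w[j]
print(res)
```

j=0: skip
j=1: add 'j' → 'ej'
j=2: add 'z' → 'ejz'
j=3: skip
j=4: add 'z' → 'ejzz'
j=5: add 's' → 'ejzzs'
j=6: skip
j=7: add 'f' → 'ejzzsf'

ejzzsf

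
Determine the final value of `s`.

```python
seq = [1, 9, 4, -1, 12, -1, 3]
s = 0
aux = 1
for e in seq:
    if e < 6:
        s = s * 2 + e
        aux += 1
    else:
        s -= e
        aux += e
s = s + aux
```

e=1: <6, s = 0*2+1 = 1; aux=2
e=9: not <6, s = 1-9 = -8; aux=11
e=4: <6, s = (-8)*2+4 = -12; aux=12
e=-1: <6, s = (-12)*2+(-1) = -25; aux=13
e=12: not <6, s = (-25)-12 = -37; aux=25
e=-1: <6, s = (-37)*2+(-1) = -75; aux=26
e=3: <6, s = (-75)*2+3 = -147; aux=27
s+aux = (-147)+27 = -120

-120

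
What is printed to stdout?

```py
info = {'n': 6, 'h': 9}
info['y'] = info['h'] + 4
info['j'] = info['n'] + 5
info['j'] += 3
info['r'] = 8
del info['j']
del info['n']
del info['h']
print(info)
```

info['y'] = info['h']+4 = 13 → {'n': 6, 'h': 9, 'y': 13}
info['j'] = info['n']+5 = 11 → {'n': 6, 'h': 9, 'y': 13, 'j': 11}
info['j'] = 11+3 = 14 → {'n': 6, 'h': 9, 'y': 13, 'j': 14}
info['r'] = 8 → {'n': 6, 'h': 9, 'y': 13, 'j': 14, 'r': 8}
del 'j' → {'n': 6, 'h': 9, 'y': 13, 'r': 8}
del 'n' → {'h': 9, 'y': 13, 'r': 8}
del 'h' → {'y': 13, 'r': 8}

{'y': 13, 'r': 8}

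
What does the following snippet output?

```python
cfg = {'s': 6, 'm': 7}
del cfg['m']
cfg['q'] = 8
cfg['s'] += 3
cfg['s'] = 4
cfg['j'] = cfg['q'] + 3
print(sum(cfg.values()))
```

del 'm' → {'s': 6}
cfg['q'] = 8 → {'s': 6, 'q': 8}
cfg['s'] = 6+3 = 9 → {'s': 9, 'q': 8}
cfg['s'] = 4 → {'s': 4, 'q': 8}
cfg['j'] = cfg['q']+3 = 11 → {'s': 4, 'q': 8, 'j': 11}
sum of values = 23

23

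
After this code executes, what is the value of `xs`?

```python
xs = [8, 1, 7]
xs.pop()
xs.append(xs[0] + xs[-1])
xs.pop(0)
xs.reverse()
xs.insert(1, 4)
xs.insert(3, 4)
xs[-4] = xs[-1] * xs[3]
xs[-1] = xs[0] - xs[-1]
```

[16, 4, 1, 12]

pop() removes 7 → [8, 1]
append xs[0]+xs[-1] = 8+1 = 9 → [8, 1, 9]
pop(0) removes 8 → [1, 9]
reverse → [9, 1]
insert 4 at 1 → [9, 4, 1]
insert 4 at 3 → [9, 4, 1, 4]
xs[-4] = xs[-1]*xs[3] = 4*4 = 16 → [16, 4, 1, 4]
xs[-1] = xs[0]-xs[-1] = 16-4 = 12 → [16, 4, 1, 12]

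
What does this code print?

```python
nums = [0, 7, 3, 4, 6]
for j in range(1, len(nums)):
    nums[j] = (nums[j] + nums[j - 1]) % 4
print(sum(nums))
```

7

j=1: nums[1] = (7+0)%4 = 3 → [0, 3, 3, 4, 6]
j=2: nums[2] = (3+3)%4 = 2 → [0, 3, 2, 4, 6]
j=3: nums[3] = (4+2)%4 = 2 → [0, 3, 2, 2, 6]
j=4: nums[4] = (6+2)%4 = 0 → [0, 3, 2, 2, 0]
sum = 7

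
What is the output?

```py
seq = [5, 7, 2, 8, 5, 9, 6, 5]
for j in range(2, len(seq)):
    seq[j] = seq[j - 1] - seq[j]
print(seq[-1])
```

j=2: seq[2] = 7-2 = 5 → [5, 7, 5, 8, 5, 9, 6, 5]
j=3: seq[3] = 5-8 = -3 → [5, 7, 5, -3, 5, 9, 6, 5]
j=4: seq[4] = (-3)-5 = -8 → [5, 7, 5, -3, -8, 9, 6, 5]
j=5: seq[5] = (-8)-9 = -17 → [5, 7, 5, -3, -8, -17, 6, 5]
j=6: seq[6] = (-17)-6 = -23 → [5, 7, 5, -3, -8, -17, -23, 5]
j=7: seq[7] = (-23)-5 = -28 → [5, 7, 5, -3, -8, -17, -23, -28]

-28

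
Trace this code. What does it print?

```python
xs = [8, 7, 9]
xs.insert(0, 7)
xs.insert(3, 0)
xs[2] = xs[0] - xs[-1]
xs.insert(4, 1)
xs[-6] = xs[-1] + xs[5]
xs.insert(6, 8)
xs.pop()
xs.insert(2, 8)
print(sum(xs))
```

insert 7 at 0 → [7, 8, 7, 9]
insert 0 at 3 → [7, 8, 7, 0, 9]
xs[2] = xs[0]-xs[-1] = 7-9 = -2 → [7, 8, -2, 0, 9]
insert 1 at 4 → [7, 8, -2, 0, 1, 9]
xs[-6] = xs[-1]+xs[5] = 9+9 = 18 → [18, 8, -2, 0, 1, 9]
insert 8 at 6 → [18, 8, -2, 0, 1, 9, 8]
pop() removes 8 → [18, 8, -2, 0, 1, 9]
insert 8 at 2 → [18, 8, 8, -2, 0, 1, 9]
sum = 42

42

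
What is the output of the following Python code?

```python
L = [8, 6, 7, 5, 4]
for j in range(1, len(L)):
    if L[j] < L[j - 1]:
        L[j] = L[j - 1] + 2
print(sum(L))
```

60

j=1: 6<8, L[1] = 8+2 = 10 → [8, 10, 7, 5, 4]
j=2: 7<10, L[2] = 10+2 = 12 → [8, 10, 12, 5, 4]
j=3: 5<12, L[3] = 12+2 = 14 → [8, 10, 12, 14, 4]
j=4: 4<14, L[4] = 14+2 = 16 → [8, 10, 12, 14, 16]
sum = 60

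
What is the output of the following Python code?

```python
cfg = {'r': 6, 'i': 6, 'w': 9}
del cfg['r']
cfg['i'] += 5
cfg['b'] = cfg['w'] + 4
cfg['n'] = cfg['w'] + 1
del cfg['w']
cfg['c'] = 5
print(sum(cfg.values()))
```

39

del 'r' → {'i': 6, 'w': 9}
cfg['i'] = 6+5 = 11 → {'i': 11, 'w': 9}
cfg['b'] = cfg['w']+4 = 13 → {'i': 11, 'w': 9, 'b': 13}
cfg['n'] = cfg['w']+1 = 10 → {'i': 11, 'w': 9, 'b': 13, 'n': 10}
del 'w' → {'i': 11, 'b': 13, 'n': 10}
cfg['c'] = 5 → {'i': 11, 'b': 13, 'n': 10, 'c': 5}
sum of values = 39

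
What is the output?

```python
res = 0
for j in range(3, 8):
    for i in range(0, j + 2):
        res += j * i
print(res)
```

j=3,i=0: res = 0+0 = 0
j=3,i=1: res = 0+3 = 3
j=3,i=2: res = 3+6 = 9
j=3,i=3: res = 9+9 = 18
j=3,i=4: res = 18+12 = 30
j=4,i=0: res = 30+0 = 30
j=4,i=1: res = 30+4 = 34
j=4,i=2: res = 34+8 = 42
j=4,i=3: res = 42+12 = 54
j=4,i=4: res = 54+16 = 70
j=4,i=5: res = 70+20 = 90
j=5,i=0: res = 90+0 = 90
j=5,i=1: res = 90+5 = 95
j=5,i=2: res = 95+10 = 105
j=5,i=3: res = 105+15 = 120
j=5,i=4: res = 120+20 = 140
j=5,i=5: res = 140+25 = 165
j=5,i=6: res = 165+30 = 195
j=6,i=0: res = 195+0 = 195
j=6,i=1: res = 195+6 = 201
j=6,i=2: res = 201+12 = 213
j=6,i=3: res = 213+18 = 231
j=6,i=4: res = 231+24 = 255
j=6,i=5: res = 255+30 = 285
j=6,i=6: res = 285+36 = 321
j=6,i=7: res = 321+42 = 363
j=7,i=0: res = 363+0 = 363
j=7,i=1: res = 363+7 = 370
j=7,i=2: res = 370+14 = 384
j=7,i=3: res = 384+21 = 405
j=7,i=4: res = 405+28 = 433
j=7,i=5: res = 433+35 = 468
j=7,i=6: res = 468+42 = 510
j=7,i=7: res = 510+49 = 559
j=7,i=8: res = 559+56 = 615

615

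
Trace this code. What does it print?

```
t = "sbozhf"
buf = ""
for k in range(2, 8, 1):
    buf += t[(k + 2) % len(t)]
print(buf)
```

hfsboz

k=2: add t[4]='h' → 'h'
k=3: add t[5]='f' → 'hf'
k=4: add t[0]='s' → 'hfs'
k=5: add t[1]='b' → 'hfsb'
k=6: add t[2]='o' → 'hfsbo'
k=7: add t[3]='z' → 'hfsboz'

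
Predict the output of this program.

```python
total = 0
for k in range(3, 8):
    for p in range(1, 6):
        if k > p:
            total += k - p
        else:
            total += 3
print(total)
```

k=3,p=1: 3>1, total = 0+2 = 2
k=3,p=2: 3>2, total = 2+1 = 3
k=3,p=3: not 3>3, total = 3+3 = 6
k=3,p=4: not 3>4, total = 6+3 = 9
k=3,p=5: not 3>5, total = 9+3 = 12
k=4,p=1: 4>1, total = 12+3 = 15
k=4,p=2: 4>2, total = 15+2 = 17
k=4,p=3: 4>3, total = 17+1 = 18
k=4,p=4: not 4>4, total = 18+3 = 21
k=4,p=5: not 4>5, total = 21+3 = 24
k=5,p=1: 5>1, total = 24+4 = 28
k=5,p=2: 5>2, total = 28+3 = 31
k=5,p=3: 5>3, total = 31+2 = 33
k=5,p=4: 5>4, total = 33+1 = 34
k=5,p=5: not 5>5, total = 34+3 = 37
k=6,p=1: 6>1, total = 37+5 = 42
k=6,p=2: 6>2, total = 42+4 = 46
k=6,p=3: 6>3, total = 46+3 = 49
k=6,p=4: 6>4, total = 49+2 = 51
k=6,p=5: 6>5, total = 51+1 = 52
k=7,p=1: 7>1, total = 52+6 = 58
k=7,p=2: 7>2, total = 58+5 = 63
k=7,p=3: 7>3, total = 63+4 = 67
k=7,p=4: 7>4, total = 67+3 = 70
k=7,p=5: 7>5, total = 70+2 = 72

72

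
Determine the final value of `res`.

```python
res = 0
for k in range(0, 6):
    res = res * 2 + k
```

k=0: res = 0*2+0 = 0
k=1: res = 0*2+1 = 1
k=2: res = 1*2+2 = 4
k=3: res = 4*2+3 = 11
k=4: res = 11*2+4 = 26
k=5: res = 26*2+5 = 57

57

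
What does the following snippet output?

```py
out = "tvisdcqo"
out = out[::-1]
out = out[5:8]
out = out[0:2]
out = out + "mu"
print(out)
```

ivmu

reverse → 'oqcdsivt'
slice [5:8] → 'ivt'
slice [0:2] → 'iv'
+ 'mu' → 'ivmu'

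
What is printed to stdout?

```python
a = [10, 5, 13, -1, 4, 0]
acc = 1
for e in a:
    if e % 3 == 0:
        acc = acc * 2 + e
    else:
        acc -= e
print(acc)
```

-60

e=10: not %3==0, acc = 1-10 = -9
e=5: not %3==0, acc = (-9)-5 = -14
e=13: not %3==0, acc = (-14)-13 = -27
e=-1: not %3==0, acc = (-27)-(-1) = -26
e=4: not %3==0, acc = (-26)-4 = -30
e=0: %3==0, acc = (-30)*2+0 = -60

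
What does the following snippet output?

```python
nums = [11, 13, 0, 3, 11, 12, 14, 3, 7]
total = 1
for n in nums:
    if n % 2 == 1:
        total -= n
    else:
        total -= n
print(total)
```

-73

n=11: odd, total = 1-11 = -10
n=13: odd, total = (-10)-13 = -23
n=0: not odd, total = (-23)-0 = -23
n=3: odd, total = (-23)-3 = -26
n=11: odd, total = (-26)-11 = -37
n=12: not odd, total = (-37)-12 = -49
n=14: not odd, total = (-49)-14 = -63
n=3: odd, total = (-63)-3 = -66
n=7: odd, total = (-66)-7 = -73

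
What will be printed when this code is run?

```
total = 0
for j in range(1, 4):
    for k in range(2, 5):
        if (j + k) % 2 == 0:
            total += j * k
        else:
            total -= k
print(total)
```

9

j=1,k=2: odd sum, total = 0-2 = -2
j=1,k=3: even sum, total = (-2)+3 = 1
j=1,k=4: odd sum, total = 1-4 = -3
j=2,k=2: even sum, total = (-3)+4 = 1
j=2,k=3: odd sum, total = 1-3 = -2
j=2,k=4: even sum, total = (-2)+8 = 6
j=3,k=2: odd sum, total = 6-2 = 4
j=3,k=3: even sum, total = 4+9 = 13
j=3,k=4: odd sum, total = 13-4 = 9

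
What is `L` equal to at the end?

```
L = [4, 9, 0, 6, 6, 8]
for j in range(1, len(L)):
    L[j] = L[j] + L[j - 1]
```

[4, 13, 13, 19, 25, 33]

j=1: L[1] = 9+4 = 13 → [4, 13, 0, 6, 6, 8]
j=2: L[2] = 0+13 = 13 → [4, 13, 13, 6, 6, 8]
j=3: L[3] = 6+13 = 19 → [4, 13, 13, 19, 6, 8]
j=4: L[4] = 6+19 = 25 → [4, 13, 13, 19, 25, 8]
j=5: L[5] = 8+25 = 33 → [4, 13, 13, 19, 25, 33]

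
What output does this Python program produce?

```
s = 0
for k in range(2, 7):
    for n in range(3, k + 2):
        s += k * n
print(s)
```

315

k=2,n=3: s = 0+6 = 6
k=3,n=3: s = 6+9 = 15
k=3,n=4: s = 15+12 = 27
k=4,n=3: s = 27+12 = 39
k=4,n=4: s = 39+16 = 55
k=4,n=5: s = 55+20 = 75
k=5,n=3: s = 75+15 = 90
k=5,n=4: s = 90+20 = 110
k=5,n=5: s = 110+25 = 135
k=5,n=6: s = 135+30 = 165
k=6,n=3: s = 165+18 = 183
k=6,n=4: s = 183+24 = 207
k=6,n=5: s = 207+30 = 237
k=6,n=6: s = 237+36 = 273
k=6,n=7: s = 273+42 = 315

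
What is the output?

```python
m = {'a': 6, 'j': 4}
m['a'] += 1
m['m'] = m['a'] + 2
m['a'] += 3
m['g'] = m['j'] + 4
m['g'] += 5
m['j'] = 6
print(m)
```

{'a': 10, 'j': 6, 'm': 9, 'g': 13}

m['a'] = 6+1 = 7 → {'a': 7, 'j': 4}
m['m'] = m['a']+2 = 9 → {'a': 7, 'j': 4, 'm': 9}
m['a'] = 7+3 = 10 → {'a': 10, 'j': 4, 'm': 9}
m['g'] = m['j']+4 = 8 → {'a': 10, 'j': 4, 'm': 9, 'g': 8}
m['g'] = 8+5 = 13 → {'a': 10, 'j': 4, 'm': 9, 'g': 13}
m['j'] = 6 → {'a': 10, 'j': 6, 'm': 9, 'g': 13}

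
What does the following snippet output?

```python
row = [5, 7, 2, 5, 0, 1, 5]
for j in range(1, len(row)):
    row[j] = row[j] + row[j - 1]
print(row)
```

[5, 12, 14, 19, 19, 20, 25]

j=1: row[1] = 7+5 = 12 → [5, 12, 2, 5, 0, 1, 5]
j=2: row[2] = 2+12 = 14 → [5, 12, 14, 5, 0, 1, 5]
j=3: row[3] = 5+14 = 19 → [5, 12, 14, 19, 0, 1, 5]
j=4: row[4] = 0+19 = 19 → [5, 12, 14, 19, 19, 1, 5]
j=5: row[5] = 1+19 = 20 → [5, 12, 14, 19, 19, 20, 5]
j=6: row[6] = 5+20 = 25 → [5, 12, 14, 19, 19, 20, 25]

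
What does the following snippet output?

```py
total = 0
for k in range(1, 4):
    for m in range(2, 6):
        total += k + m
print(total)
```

k=1,m=2: total = 0+3 = 3
k=1,m=3: total = 3+4 = 7
k=1,m=4: total = 7+5 = 12
k=1,m=5: total = 12+6 = 18
k=2,m=2: total = 18+4 = 22
k=2,m=3: total = 22+5 = 27
k=2,m=4: total = 27+6 = 33
k=2,m=5: total = 33+7 = 40
k=3,m=2: total = 40+5 = 45
k=3,m=3: total = 45+6 = 51
k=3,m=4: total = 51+7 = 58
k=3,m=5: total = 58+8 = 66

66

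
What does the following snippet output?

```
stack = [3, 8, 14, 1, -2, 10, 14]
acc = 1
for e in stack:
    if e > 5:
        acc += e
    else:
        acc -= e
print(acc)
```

e=3: not >5, acc = 1-3 = -2
e=8: >5, acc = (-2)+8 = 6
e=14: >5, acc = 6+14 = 20
e=1: not >5, acc = 20-1 = 19
e=-2: not >5, acc = 19-(-2) = 21
e=10: >5, acc = 21+10 = 31
e=14: >5, acc = 31+14 = 45

45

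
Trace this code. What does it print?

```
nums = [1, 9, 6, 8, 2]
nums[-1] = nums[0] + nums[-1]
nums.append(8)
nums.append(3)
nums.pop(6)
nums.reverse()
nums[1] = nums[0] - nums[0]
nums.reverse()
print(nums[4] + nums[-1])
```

nums[-1] = nums[0]+nums[-1] = 1+2 = 3 → [1, 9, 6, 8, 3]
append 8 → [1, 9, 6, 8, 3, 8]
append 3 → [1, 9, 6, 8, 3, 8, 3]
pop(6) removes 3 → [1, 9, 6, 8, 3, 8]
reverse → [8, 3, 8, 6, 9, 1]
nums[1] = nums[0]-nums[0] = 8-8 = 0 → [8, 0, 8, 6, 9, 1]
reverse → [1, 9, 6, 8, 0, 8]
nums[4]+nums[-1] = 0+8 = 8

8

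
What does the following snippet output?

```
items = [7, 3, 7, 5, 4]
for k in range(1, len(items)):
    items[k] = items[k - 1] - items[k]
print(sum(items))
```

k=1: items[1] = 7-3 = 4 → [7, 4, 7, 5, 4]
k=2: items[2] = 4-7 = -3 → [7, 4, -3, 5, 4]
k=3: items[3] = (-3)-5 = -8 → [7, 4, -3, -8, 4]
k=4: items[4] = (-8)-4 = -12 → [7, 4, -3, -8, -12]
sum = -12

-12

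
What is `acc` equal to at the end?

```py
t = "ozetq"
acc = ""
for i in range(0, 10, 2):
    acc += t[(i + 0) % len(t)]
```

'oeqzt'

i=0: add t[0]='o' → 'o'
i=2: add t[2]='e' → 'oe'
i=4: add t[4]='q' → 'oeq'
i=6: add t[1]='z' → 'oeqz'
i=8: add t[3]='t' → 'oeqzt'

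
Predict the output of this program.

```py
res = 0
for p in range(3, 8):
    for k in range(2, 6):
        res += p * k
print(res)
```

350

p=3,k=2: res = 0+6 = 6
p=3,k=3: res = 6+9 = 15
p=3,k=4: res = 15+12 = 27
p=3,k=5: res = 27+15 = 42
p=4,k=2: res = 42+8 = 50
p=4,k=3: res = 50+12 = 62
p=4,k=4: res = 62+16 = 78
p=4,k=5: res = 78+20 = 98
p=5,k=2: res = 98+10 = 108
p=5,k=3: res = 108+15 = 123
p=5,k=4: res = 123+20 = 143
p=5,k=5: res = 143+25 = 168
p=6,k=2: res = 168+12 = 180
p=6,k=3: res = 180+18 = 198
p=6,k=4: res = 198+24 = 222
p=6,k=5: res = 222+30 = 252
p=7,k=2: res = 252+14 = 266
p=7,k=3: res = 266+21 = 287
p=7,k=4: res = 287+28 = 315
p=7,k=5: res = 315+35 = 350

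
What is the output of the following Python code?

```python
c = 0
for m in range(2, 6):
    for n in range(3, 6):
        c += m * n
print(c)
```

m=2,n=3: c = 0+6 = 6
m=2,n=4: c = 6+8 = 14
m=2,n=5: c = 14+10 = 24
m=3,n=3: c = 24+9 = 33
m=3,n=4: c = 33+12 = 45
m=3,n=5: c = 45+15 = 60
m=4,n=3: c = 60+12 = 72
m=4,n=4: c = 72+16 = 88
m=4,n=5: c = 88+20 = 108
m=5,n=3: c = 108+15 = 123
m=5,n=4: c = 123+20 = 143
m=5,n=5: c = 143+25 = 168

168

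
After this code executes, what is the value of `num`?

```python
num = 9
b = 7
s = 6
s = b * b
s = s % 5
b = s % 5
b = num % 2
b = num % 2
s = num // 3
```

s = 7*7 = 49
s = 49%5 = 4
b = 4%5 = 4
b = 9%2 = 1
b = 9%2 = 1
s = 9//3 = 3

9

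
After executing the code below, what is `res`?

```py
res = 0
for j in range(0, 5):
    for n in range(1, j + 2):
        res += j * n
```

j=0,n=1: res = 0+0 = 0
j=1,n=1: res = 0+1 = 1
j=1,n=2: res = 1+2 = 3
j=2,n=1: res = 3+2 = 5
j=2,n=2: res = 5+4 = 9
j=2,n=3: res = 9+6 = 15
j=3,n=1: res = 15+3 = 18
j=3,n=2: res = 18+6 = 24
j=3,n=3: res = 24+9 = 33
j=3,n=4: res = 33+12 = 45
j=4,n=1: res = 45+4 = 49
j=4,n=2: res = 49+8 = 57
j=4,n=3: res = 57+12 = 69
j=4,n=4: res = 69+16 = 85
j=4,n=5: res = 85+20 = 105

105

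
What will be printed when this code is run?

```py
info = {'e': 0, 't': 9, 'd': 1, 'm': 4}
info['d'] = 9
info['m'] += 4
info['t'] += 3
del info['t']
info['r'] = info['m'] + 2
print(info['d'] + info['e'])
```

info['d'] = 9 → {'e': 0, 't': 9, 'd': 9, 'm': 4}
info['m'] = 4+4 = 8 → {'e': 0, 't': 9, 'd': 9, 'm': 8}
info['t'] = 9+3 = 12 → {'e': 0, 't': 12, 'd': 9, 'm': 8}
del 't' → {'e': 0, 'd': 9, 'm': 8}
info['r'] = info['m']+2 = 10 → {'e': 0, 'd': 9, 'm': 8, 'r': 10}
info['d']+info['e'] = 9+0 = 9

9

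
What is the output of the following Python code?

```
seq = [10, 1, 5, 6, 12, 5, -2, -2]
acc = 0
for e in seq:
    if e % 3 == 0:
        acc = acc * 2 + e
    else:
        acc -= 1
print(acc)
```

e=10: not %3==0, acc = 0-1 = -1
e=1: not %3==0, acc = (-1)-1 = -2
e=5: not %3==0, acc = (-2)-1 = -3
e=6: %3==0, acc = (-3)*2+6 = 0
e=12: %3==0, acc = 0*2+12 = 12
e=5: not %3==0, acc = 12-1 = 11
e=-2: not %3==0, acc = 11-1 = 10
e=-2: not %3==0, acc = 10-1 = 9

9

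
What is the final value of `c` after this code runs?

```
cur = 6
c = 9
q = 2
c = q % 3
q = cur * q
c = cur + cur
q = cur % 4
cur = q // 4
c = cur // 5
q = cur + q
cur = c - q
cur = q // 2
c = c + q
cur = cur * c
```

2

c = 2%3 = 2
q = 6*2 = 12
c = 6+6 = 12
q = 6%4 = 2
cur = 2//4 = 0
c = 0//5 = 0
q = 0+2 = 2
cur = 0-2 = -2
cur = 2//2 = 1
c = 0+2 = 2
cur = 1*2 = 2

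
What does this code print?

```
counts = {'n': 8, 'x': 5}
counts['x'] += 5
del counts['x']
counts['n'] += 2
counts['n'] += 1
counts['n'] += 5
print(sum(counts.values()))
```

counts['x'] = 5+5 = 10 → {'n': 8, 'x': 10}
del 'x' → {'n': 8}
counts['n'] = 8+2 = 10 → {'n': 10}
counts['n'] = 10+1 = 11 → {'n': 11}
counts['n'] = 11+5 = 16 → {'n': 16}
sum of values = 16

16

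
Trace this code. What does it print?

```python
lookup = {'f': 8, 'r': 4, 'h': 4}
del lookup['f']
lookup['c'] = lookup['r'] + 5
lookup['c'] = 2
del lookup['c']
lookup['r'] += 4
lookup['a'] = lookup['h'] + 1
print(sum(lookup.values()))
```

del 'f' → {'r': 4, 'h': 4}
lookup['c'] = lookup['r']+5 = 9 → {'r': 4, 'h': 4, 'c': 9}
lookup['c'] = 2 → {'r': 4, 'h': 4, 'c': 2}
del 'c' → {'r': 4, 'h': 4}
lookup['r'] = 4+4 = 8 → {'r': 8, 'h': 4}
lookup['a'] = lookup['h']+1 = 5 → {'r': 8, 'h': 4, 'a': 5}
sum of values = 17

17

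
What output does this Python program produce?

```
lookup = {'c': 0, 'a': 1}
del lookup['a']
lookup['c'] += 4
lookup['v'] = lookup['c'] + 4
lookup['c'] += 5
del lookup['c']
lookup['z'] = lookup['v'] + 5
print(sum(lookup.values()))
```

21

del 'a' → {'c': 0}
lookup['c'] = 0+4 = 4 → {'c': 4}
lookup['v'] = lookup['c']+4 = 8 → {'c': 4, 'v': 8}
lookup['c'] = 4+5 = 9 → {'c': 9, 'v': 8}
del 'c' → {'v': 8}
lookup['z'] = lookup['v']+5 = 13 → {'v': 8, 'z': 13}
sum of values = 21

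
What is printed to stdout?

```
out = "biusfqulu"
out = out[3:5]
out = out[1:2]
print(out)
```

slice [3:5] → 'sf'
slice [1:2] → 'f'

f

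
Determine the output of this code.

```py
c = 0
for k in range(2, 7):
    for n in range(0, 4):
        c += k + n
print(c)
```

110

k=2,n=0: c = 0+2 = 2
k=2,n=1: c = 2+3 = 5
k=2,n=2: c = 5+4 = 9
k=2,n=3: c = 9+5 = 14
k=3,n=0: c = 14+3 = 17
k=3,n=1: c = 17+4 = 21
k=3,n=2: c = 21+5 = 26
k=3,n=3: c = 26+6 = 32
k=4,n=0: c = 32+4 = 36
k=4,n=1: c = 36+5 = 41
k=4,n=2: c = 41+6 = 47
k=4,n=3: c = 47+7 = 54
k=5,n=0: c = 54+5 = 59
k=5,n=1: c = 59+6 = 65
k=5,n=2: c = 65+7 = 72
k=5,n=3: c = 72+8 = 80
k=6,n=0: c = 80+6 = 86
k=6,n=1: c = 86+7 = 93
k=6,n=2: c = 93+8 = 101
k=6,n=3: c = 101+9 = 110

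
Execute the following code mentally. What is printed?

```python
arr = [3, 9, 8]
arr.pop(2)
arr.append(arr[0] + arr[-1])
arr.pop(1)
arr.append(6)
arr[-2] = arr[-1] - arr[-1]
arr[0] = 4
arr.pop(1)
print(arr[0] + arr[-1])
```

pop(2) removes 8 → [3, 9]
append arr[0]+arr[-1] = 3+9 = 12 → [3, 9, 12]
pop(1) removes 9 → [3, 12]
append 6 → [3, 12, 6]
arr[-2] = arr[-1]-arr[-1] = 6-6 = 0 → [3, 0, 6]
arr[0] = 4 → [4, 0, 6]
pop(1) removes 0 → [4, 6]
arr[0]+arr[-1] = 4+6 = 10

10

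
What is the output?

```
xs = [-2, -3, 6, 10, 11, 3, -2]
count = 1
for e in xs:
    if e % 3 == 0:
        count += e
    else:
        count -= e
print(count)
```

-10

e=-2: not %3==0, count = 1-(-2) = 3
e=-3: %3==0, count = 3+(-3) = 0
e=6: %3==0, count = 0+6 = 6
e=10: not %3==0, count = 6-10 = -4
e=11: not %3==0, count = (-4)-11 = -15
e=3: %3==0, count = (-15)+3 = -12
e=-2: not %3==0, count = (-12)-(-2) = -10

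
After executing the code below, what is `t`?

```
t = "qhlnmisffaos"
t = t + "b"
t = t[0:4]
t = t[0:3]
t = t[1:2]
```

'h'

+ 'b' → 'qhlnmisffaosb'
slice [0:4] → 'qhln'
slice [0:3] → 'qhl'
slice [1:2] → 'h'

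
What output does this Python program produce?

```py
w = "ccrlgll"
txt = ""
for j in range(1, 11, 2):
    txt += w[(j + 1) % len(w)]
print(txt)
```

rglcl

j=1: add w[2]='r' → 'r'
j=3: add w[4]='g' → 'rg'
j=5: add w[6]='l' → 'rgl'
j=7: add w[1]='c' → 'rglc'
j=9: add w[3]='l' → 'rglcl'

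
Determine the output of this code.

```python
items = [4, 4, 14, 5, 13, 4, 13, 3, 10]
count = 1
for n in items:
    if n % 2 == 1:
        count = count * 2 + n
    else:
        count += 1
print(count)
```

n=4: not odd, count = 1+1 = 2
n=4: not odd, count = 2+1 = 3
n=14: not odd, count = 3+1 = 4
n=5: odd, count = 4*2+5 = 13
n=13: odd, count = 13*2+13 = 39
n=4: not odd, count = 39+1 = 40
n=13: odd, count = 40*2+13 = 93
n=3: odd, count = 93*2+3 = 189
n=10: not odd, count = 189+1 = 190

190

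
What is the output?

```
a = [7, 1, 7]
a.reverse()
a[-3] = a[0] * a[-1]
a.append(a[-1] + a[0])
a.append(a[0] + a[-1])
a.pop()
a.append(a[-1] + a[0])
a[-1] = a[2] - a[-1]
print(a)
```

reverse → [7, 1, 7]
a[-3] = a[0]*a[-1] = 7*7 = 49 → [49, 1, 7]
append a[-1]+a[0] = 7+49 = 56 → [49, 1, 7, 56]
append a[0]+a[-1] = 49+56 = 105 → [49, 1, 7, 56, 105]
pop() removes 105 → [49, 1, 7, 56]
append a[-1]+a[0] = 56+49 = 105 → [49, 1, 7, 56, 105]
a[-1] = a[2]-a[-1] = 7-105 = -98 → [49, 1, 7, 56, -98]

[49, 1, 7, 56, -98]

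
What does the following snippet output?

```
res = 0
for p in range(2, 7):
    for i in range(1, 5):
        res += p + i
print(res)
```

p=2,i=1: res = 0+3 = 3
p=2,i=2: res = 3+4 = 7
p=2,i=3: res = 7+5 = 12
p=2,i=4: res = 12+6 = 18
p=3,i=1: res = 18+4 = 22
p=3,i=2: res = 22+5 = 27
p=3,i=3: res = 27+6 = 33
p=3,i=4: res = 33+7 = 40
p=4,i=1: res = 40+5 = 45
p=4,i=2: res = 45+6 = 51
p=4,i=3: res = 51+7 = 58
p=4,i=4: res = 58+8 = 66
p=5,i=1: res = 66+6 = 72
p=5,i=2: res = 72+7 = 79
p=5,i=3: res = 79+8 = 87
p=5,i=4: res = 87+9 = 96
p=6,i=1: res = 96+7 = 103
p=6,i=2: res = 103+8 = 111
p=6,i=3: res = 111+9 = 120
p=6,i=4: res = 120+10 = 130

130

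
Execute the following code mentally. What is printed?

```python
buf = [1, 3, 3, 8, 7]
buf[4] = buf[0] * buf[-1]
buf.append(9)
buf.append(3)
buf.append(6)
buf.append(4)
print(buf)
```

[1, 3, 3, 8, 7, 9, 3, 6, 4]

buf[4] = buf[0]*buf[-1] = 1*7 = 7 → [1, 3, 3, 8, 7]
append 9 → [1, 3, 3, 8, 7, 9]
append 3 → [1, 3, 3, 8, 7, 9, 3]
append 6 → [1, 3, 3, 8, 7, 9, 3, 6]
append 4 → [1, 3, 3, 8, 7, 9, 3, 6, 4]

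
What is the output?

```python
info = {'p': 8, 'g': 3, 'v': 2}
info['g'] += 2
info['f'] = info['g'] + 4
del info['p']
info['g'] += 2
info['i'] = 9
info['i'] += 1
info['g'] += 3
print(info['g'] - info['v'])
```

8

info['g'] = 3+2 = 5 → {'p': 8, 'g': 5, 'v': 2}
info['f'] = info['g']+4 = 9 → {'p': 8, 'g': 5, 'v': 2, 'f': 9}
del 'p' → {'g': 5, 'v': 2, 'f': 9}
info['g'] = 5+2 = 7 → {'g': 7, 'v': 2, 'f': 9}
info['i'] = 9 → {'g': 7, 'v': 2, 'f': 9, 'i': 9}
info['i'] = 9+1 = 10 → {'g': 7, 'v': 2, 'f': 9, 'i': 10}
info['g'] = 7+3 = 10 → {'g': 10, 'v': 2, 'f': 9, 'i': 10}
info['g']-info['v'] = 10-2 = 8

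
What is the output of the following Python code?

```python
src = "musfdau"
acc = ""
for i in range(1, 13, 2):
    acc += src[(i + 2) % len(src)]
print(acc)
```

famsdu

i=1: add src[3]='f' → 'f'
i=3: add src[5]='a' → 'fa'
i=5: add src[0]='m' → 'fam'
i=7: add src[2]='s' → 'fams'
i=9: add src[4]='d' → 'famsd'
i=11: add src[6]='u' → 'famsdu'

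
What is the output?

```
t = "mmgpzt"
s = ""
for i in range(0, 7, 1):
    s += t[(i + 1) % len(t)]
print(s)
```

i=0: add t[1]='m' → 'm'
i=1: add t[2]='g' → 'mg'
i=2: add t[3]='p' → 'mgp'
i=3: add t[4]='z' → 'mgpz'
i=4: add t[5]='t' → 'mgpzt'
i=5: add t[0]='m' → 'mgpztm'
i=6: add t[1]='m' → 'mgpztmm'

mgpztmm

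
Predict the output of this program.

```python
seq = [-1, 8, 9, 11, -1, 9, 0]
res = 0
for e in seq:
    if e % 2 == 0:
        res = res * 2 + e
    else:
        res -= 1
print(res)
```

4

e=-1: not even, res = 0-1 = -1
e=8: even, res = (-1)*2+8 = 6
e=9: not even, res = 6-1 = 5
e=11: not even, res = 5-1 = 4
e=-1: not even, res = 4-1 = 3
e=9: not even, res = 3-1 = 2
e=0: even, res = 2*2+0 = 4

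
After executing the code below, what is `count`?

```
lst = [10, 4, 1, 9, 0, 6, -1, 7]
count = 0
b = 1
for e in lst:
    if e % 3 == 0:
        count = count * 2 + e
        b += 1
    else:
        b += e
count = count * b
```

e=10: not %3==0; b=11
e=4: not %3==0; b=15
e=1: not %3==0; b=16
e=9: %3==0, count = 0*2+9 = 9; b=17
e=0: %3==0, count = 9*2+0 = 18; b=18
e=6: %3==0, count = 18*2+6 = 42; b=19
e=-1: not %3==0; b=18
e=7: not %3==0; b=25
count*b = 42*25 = 1050

1050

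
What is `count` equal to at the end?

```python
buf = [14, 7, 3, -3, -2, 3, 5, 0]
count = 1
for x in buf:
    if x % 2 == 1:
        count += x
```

16

x=14: not odd
x=7: odd, count = 1+7 = 8
x=3: odd, count = 8+3 = 11
x=-3: odd, count = 11+(-3) = 8
x=-2: not odd
x=3: odd, count = 8+3 = 11
x=5: odd, count = 11+5 = 16
x=0: not odd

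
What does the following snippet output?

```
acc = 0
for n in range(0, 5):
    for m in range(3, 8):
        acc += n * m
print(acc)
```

250

n=0,m=3: acc = 0+0 = 0
n=0,m=4: acc = 0+0 = 0
n=0,m=5: acc = 0+0 = 0
n=0,m=6: acc = 0+0 = 0
n=0,m=7: acc = 0+0 = 0
n=1,m=3: acc = 0+3 = 3
n=1,m=4: acc = 3+4 = 7
n=1,m=5: acc = 7+5 = 12
n=1,m=6: acc = 12+6 = 18
n=1,m=7: acc = 18+7 = 25
n=2,m=3: acc = 25+6 = 31
n=2,m=4: acc = 31+8 = 39
n=2,m=5: acc = 39+10 = 49
n=2,m=6: acc = 49+12 = 61
n=2,m=7: acc = 61+14 = 75
n=3,m=3: acc = 75+9 = 84
n=3,m=4: acc = 84+12 = 96
n=3,m=5: acc = 96+15 = 111
n=3,m=6: acc = 111+18 = 129
n=3,m=7: acc = 129+21 = 150
n=4,m=3: acc = 150+12 = 162
n=4,m=4: acc = 162+16 = 178
n=4,m=5: acc = 178+20 = 198
n=4,m=6: acc = 198+24 = 222
n=4,m=7: acc = 222+28 = 250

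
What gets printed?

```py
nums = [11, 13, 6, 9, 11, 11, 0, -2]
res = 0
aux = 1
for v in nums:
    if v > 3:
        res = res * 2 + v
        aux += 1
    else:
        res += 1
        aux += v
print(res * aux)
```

3395

v=11: >3, res = 0*2+11 = 11; aux=2
v=13: >3, res = 11*2+13 = 35; aux=3
v=6: >3, res = 35*2+6 = 76; aux=4
v=9: >3, res = 76*2+9 = 161; aux=5
v=11: >3, res = 161*2+11 = 333; aux=6
v=11: >3, res = 333*2+11 = 677; aux=7
v=0: not >3, res = 677+1 = 678; aux=7
v=-2: not >3, res = 678+1 = 679; aux=5
res*aux = 679*5 = 3395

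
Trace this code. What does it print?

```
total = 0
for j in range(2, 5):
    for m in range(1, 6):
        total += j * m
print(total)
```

135

j=2,m=1: total = 0+2 = 2
j=2,m=2: total = 2+4 = 6
j=2,m=3: total = 6+6 = 12
j=2,m=4: total = 12+8 = 20
j=2,m=5: total = 20+10 = 30
j=3,m=1: total = 30+3 = 33
j=3,m=2: total = 33+6 = 39
j=3,m=3: total = 39+9 = 48
j=3,m=4: total = 48+12 = 60
j=3,m=5: total = 60+15 = 75
j=4,m=1: total = 75+4 = 79
j=4,m=2: total = 79+8 = 87
j=4,m=3: total = 87+12 = 99
j=4,m=4: total = 99+16 = 115
j=4,m=5: total = 115+20 = 135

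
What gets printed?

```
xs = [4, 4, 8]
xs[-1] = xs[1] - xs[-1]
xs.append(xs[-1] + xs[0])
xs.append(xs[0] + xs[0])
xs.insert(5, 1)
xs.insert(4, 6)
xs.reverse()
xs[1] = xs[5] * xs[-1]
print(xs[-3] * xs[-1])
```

xs[-1] = xs[1]-xs[-1] = 4-8 = -4 → [4, 4, -4]
append xs[-1]+xs[0] = (-4)+4 = 0 → [4, 4, -4, 0]
append xs[0]+xs[0] = 4+4 = 8 → [4, 4, -4, 0, 8]
insert 1 at 5 → [4, 4, -4, 0, 8, 1]
insert 6 at 4 → [4, 4, -4, 0, 6, 8, 1]
reverse → [1, 8, 6, 0, -4, 4, 4]
xs[1] = xs[5]*xs[-1] = 4*4 = 16 → [1, 16, 6, 0, -4, 4, 4]
xs[-3]*xs[-1] = (-4)*4 = -16

-16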